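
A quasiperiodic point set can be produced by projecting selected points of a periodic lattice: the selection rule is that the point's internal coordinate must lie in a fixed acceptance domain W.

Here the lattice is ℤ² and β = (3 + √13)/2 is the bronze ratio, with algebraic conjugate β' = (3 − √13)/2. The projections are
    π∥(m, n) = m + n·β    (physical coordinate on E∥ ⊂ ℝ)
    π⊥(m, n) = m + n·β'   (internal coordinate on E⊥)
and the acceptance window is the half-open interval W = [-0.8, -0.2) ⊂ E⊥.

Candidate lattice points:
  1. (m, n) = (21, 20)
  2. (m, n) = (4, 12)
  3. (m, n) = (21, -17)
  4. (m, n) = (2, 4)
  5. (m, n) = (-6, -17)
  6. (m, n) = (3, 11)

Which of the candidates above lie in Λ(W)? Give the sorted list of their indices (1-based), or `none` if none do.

Numerically β ≈ 3.3028 and β' = −1/β ≈ -0.3028.
[1] lift (21,20): star map gives 14.9445; window check -0.8 ≤ 14.9445 < -0.2 is false → out
[2] lift (4,12): star map gives 0.3667; window check -0.8 ≤ 0.3667 < -0.2 is false → out
[3] lift (21,-17): star map gives 26.1472; window check -0.8 ≤ 26.1472 < -0.2 is false → out
[4] lift (2,4): star map gives 0.7889; window check -0.8 ≤ 0.7889 < -0.2 is false → out
[5] lift (-6,-17): star map gives -0.8528; window check -0.8 ≤ -0.8528 < -0.2 is false → out
[6] lift (3,11): star map gives -0.3305; window check -0.8 ≤ -0.3305 < -0.2 is true → IN Λ

6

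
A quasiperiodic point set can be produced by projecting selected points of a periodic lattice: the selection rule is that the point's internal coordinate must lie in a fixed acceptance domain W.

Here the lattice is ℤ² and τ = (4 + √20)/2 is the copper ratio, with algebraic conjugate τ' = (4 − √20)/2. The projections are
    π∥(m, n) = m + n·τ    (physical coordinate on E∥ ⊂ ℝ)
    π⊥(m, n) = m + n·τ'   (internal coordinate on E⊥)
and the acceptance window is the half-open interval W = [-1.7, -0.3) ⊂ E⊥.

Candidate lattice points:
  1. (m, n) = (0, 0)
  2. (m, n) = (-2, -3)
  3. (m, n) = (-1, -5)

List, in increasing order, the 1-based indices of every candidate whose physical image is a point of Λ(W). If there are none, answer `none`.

τ' = (4−√20)/2 ≈ -0.236068.
[1] lift (0,0): star map gives 0.000000; window check -1.7 ≤ 0.000000 < -0.3 is false → out
[2] lift (-2,-3): star map gives -1.291796; window check -1.7 ≤ -1.291796 < -0.3 is true → IN Λ
[3] lift (-1,-5): star map gives 0.180340; window check -1.7 ≤ 0.180340 < -0.3 is false → out

2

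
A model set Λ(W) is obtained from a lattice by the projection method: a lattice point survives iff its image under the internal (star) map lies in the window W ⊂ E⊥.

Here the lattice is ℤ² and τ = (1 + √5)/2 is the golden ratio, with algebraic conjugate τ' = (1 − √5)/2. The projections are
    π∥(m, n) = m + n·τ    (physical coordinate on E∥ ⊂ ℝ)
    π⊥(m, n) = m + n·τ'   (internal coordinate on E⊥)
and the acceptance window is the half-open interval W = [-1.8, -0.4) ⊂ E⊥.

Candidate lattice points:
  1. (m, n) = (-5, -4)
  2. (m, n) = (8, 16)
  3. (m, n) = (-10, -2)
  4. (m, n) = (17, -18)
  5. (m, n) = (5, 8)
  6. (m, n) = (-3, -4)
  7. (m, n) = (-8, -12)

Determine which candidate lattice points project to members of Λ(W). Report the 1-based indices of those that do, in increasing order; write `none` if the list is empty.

Compute τ' = (1−√5)/2 = -0.618034, so π⊥(m,n) = m -0.618034·n.
candidate 1: (m,n)=(-5,-4) → π∥ = -5-4·τ ≈ -11.472136, π⊥ = -5-4·τ' ≈ -2.527864 ∉ [-1.8, -0.4) ⇒ out
candidate 2: (m,n)=(8,16) → π∥ = 8+16·τ ≈ 33.888544, π⊥ = 8+16·τ' ≈ -1.888544 ∉ [-1.8, -0.4) ⇒ out
candidate 3: (m,n)=(-10,-2) → π∥ = -10-2·τ ≈ -13.236068, π⊥ = -10-2·τ' ≈ -8.763932 ∉ [-1.8, -0.4) ⇒ out
candidate 4: (m,n)=(17,-18) → π∥ = 17-18·τ ≈ -12.124612, π⊥ = 17-18·τ' ≈ 28.124612 ∉ [-1.8, -0.4) ⇒ out
candidate 5: (m,n)=(5,8) → π∥ = 5+8·τ ≈ 17.944272, π⊥ = 5+8·τ' ≈ 0.055728 ∉ [-1.8, -0.4) ⇒ out
candidate 6: (m,n)=(-3,-4) → π∥ = -3-4·τ ≈ -9.472136, π⊥ = -3-4·τ' ≈ -0.527864 ∈ [-1.8, -0.4) ⇒ IN Λ
candidate 7: (m,n)=(-8,-12) → π∥ = -8-12·τ ≈ -27.416408, π⊥ = -8-12·τ' ≈ -0.583592 ∈ [-1.8, -0.4) ⇒ IN Λ

6, 7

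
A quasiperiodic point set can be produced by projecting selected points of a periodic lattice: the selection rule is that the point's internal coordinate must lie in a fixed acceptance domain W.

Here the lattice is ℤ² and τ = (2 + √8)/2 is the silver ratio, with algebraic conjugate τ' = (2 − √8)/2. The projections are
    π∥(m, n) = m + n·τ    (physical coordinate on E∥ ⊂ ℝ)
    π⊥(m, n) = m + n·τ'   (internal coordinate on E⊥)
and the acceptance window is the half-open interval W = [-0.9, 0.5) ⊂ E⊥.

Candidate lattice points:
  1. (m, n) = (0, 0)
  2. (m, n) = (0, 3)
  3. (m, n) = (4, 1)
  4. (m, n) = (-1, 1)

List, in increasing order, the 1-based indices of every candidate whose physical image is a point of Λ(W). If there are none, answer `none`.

1

Compute τ' = (2−√8)/2 = -0.414214, so π⊥(m,n) = m -0.414214·n.
[1] lift (0,0): star map gives 0.000000; window check -0.9 ≤ 0.000000 < 0.5 is true → IN Λ
[2] lift (0,3): star map gives -1.242641; window check -0.9 ≤ -1.242641 < 0.5 is false → out
[3] lift (4,1): star map gives 3.585786; window check -0.9 ≤ 3.585786 < 0.5 is false → out
[4] lift (-1,1): star map gives -1.414214; window check -0.9 ≤ -1.414214 < 0.5 is false → out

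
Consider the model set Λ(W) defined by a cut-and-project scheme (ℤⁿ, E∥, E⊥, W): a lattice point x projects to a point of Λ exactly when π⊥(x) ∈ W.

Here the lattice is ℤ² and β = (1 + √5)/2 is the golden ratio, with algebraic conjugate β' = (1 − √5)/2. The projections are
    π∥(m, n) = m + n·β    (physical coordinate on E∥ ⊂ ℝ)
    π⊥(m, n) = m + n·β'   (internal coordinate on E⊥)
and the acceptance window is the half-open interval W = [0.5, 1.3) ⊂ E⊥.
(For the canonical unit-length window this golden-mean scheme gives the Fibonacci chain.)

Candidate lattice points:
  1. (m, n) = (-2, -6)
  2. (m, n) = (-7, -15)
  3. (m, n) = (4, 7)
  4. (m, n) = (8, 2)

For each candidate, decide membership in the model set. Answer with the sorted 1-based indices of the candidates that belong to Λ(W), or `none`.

none

Numerically β ≈ 1.618034 and β' = −1/β ≈ -0.618034.
[1] lift (-2,-6): star map gives 1.708204; window check 0.5 ≤ 1.708204 < 1.3 is false → out
[2] lift (-7,-15): star map gives 2.270510; window check 0.5 ≤ 2.270510 < 1.3 is false → out
[3] lift (4,7): star map gives -0.326238; window check 0.5 ≤ -0.326238 < 1.3 is false → out
[4] lift (8,2): star map gives 6.763932; window check 0.5 ≤ 6.763932 < 1.3 is false → out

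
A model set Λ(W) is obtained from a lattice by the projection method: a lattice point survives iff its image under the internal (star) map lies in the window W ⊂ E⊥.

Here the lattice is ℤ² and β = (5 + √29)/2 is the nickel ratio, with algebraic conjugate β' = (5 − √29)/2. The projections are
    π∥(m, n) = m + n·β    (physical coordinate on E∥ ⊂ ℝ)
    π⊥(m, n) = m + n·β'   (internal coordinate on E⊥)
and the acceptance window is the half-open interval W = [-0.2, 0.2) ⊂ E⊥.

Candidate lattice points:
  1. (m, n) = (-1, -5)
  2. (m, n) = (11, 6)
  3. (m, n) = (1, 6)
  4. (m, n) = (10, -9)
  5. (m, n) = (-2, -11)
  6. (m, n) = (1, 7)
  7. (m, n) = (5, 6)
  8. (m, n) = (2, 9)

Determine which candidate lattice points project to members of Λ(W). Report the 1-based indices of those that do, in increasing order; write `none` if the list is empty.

1, 3, 5

Numerically β ≈ 5.192582 and β' = −1/β ≈ -0.192582.
#1 (-1,-5): internal coord -1 + (-5)·β' = -0.037088; -0.037088 ∈ [-0.2, 0.2) → IN Λ
#2 (11,6): internal coord 11 + (6)·β' = +9.844506; +9.844506 ∉ [-0.2, 0.2) → out
#3 (1,6): internal coord 1 + (6)·β' = -0.155494; -0.155494 ∈ [-0.2, 0.2) → IN Λ
#4 (10,-9): internal coord 10 + (-9)·β' = +11.733242; +11.733242 ∉ [-0.2, 0.2) → out
#5 (-2,-11): internal coord -2 + (-11)·β' = +0.118406; +0.118406 ∈ [-0.2, 0.2) → IN Λ
#6 (1,7): internal coord 1 + (7)·β' = -0.348077; -0.348077 ∉ [-0.2, 0.2) → out
#7 (5,6): internal coord 5 + (6)·β' = +3.844506; +3.844506 ∉ [-0.2, 0.2) → out
#8 (2,9): internal coord 2 + (9)·β' = +0.266758; +0.266758 ∉ [-0.2, 0.2) → out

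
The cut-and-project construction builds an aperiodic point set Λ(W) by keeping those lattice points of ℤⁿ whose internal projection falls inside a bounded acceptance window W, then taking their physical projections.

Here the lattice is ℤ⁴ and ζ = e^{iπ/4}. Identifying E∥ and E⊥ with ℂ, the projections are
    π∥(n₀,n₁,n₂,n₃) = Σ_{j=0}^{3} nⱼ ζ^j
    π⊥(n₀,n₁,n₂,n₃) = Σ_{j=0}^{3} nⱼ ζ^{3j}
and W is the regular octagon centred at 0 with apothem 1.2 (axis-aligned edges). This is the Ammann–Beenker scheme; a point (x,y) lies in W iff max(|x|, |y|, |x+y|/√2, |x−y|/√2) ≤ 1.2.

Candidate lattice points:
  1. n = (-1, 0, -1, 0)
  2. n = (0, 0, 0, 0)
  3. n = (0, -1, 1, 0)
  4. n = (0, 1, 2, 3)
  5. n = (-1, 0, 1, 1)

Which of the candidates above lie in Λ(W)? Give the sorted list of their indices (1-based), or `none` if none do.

2, 5

With ζ = e^{iπ/4} the internal vectors are ζ^0,ζ^3,ζ^6,ζ^9.
candidate 1: n = (-1, 0, -1, 0) → π⊥ ≈ (-1.000000, +1.000000); max(|x|,|y|,|x±y|/√2) = 1.414214 > 1.2 ⇒ ∉ W
candidate 2: n = (0, 0, 0, 0) → π⊥ ≈ (+0.000000, +0.000000); max(|x|,|y|,|x±y|/√2) = 0.000000 ≤ 1.2 ⇒ ∈ W
candidate 3: n = (0, -1, 1, 0) → π⊥ ≈ (+0.707107, -1.707107); max(|x|,|y|,|x±y|/√2) = 1.707107 > 1.2 ⇒ ∉ W
candidate 4: n = (0, 1, 2, 3) → π⊥ ≈ (+1.414214, +0.828427); max(|x|,|y|,|x±y|/√2) = 1.585786 > 1.2 ⇒ ∉ W
candidate 5: n = (-1, 0, 1, 1) → π⊥ ≈ (-0.292893, -0.292893); max(|x|,|y|,|x±y|/√2) = 0.414214 ≤ 1.2 ⇒ ∈ W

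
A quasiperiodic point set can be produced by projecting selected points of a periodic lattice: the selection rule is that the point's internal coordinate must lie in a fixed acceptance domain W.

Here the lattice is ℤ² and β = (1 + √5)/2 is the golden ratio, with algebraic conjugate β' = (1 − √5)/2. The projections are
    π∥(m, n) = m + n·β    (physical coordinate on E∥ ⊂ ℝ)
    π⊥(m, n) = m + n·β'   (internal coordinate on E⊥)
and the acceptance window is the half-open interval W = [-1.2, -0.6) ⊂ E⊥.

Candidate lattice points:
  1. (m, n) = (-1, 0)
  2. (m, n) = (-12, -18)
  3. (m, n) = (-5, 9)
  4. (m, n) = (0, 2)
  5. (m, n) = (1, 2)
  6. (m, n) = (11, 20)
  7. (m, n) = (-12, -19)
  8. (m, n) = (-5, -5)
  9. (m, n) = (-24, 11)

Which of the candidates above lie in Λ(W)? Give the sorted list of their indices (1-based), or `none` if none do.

Numerically β ≈ 1.6180 and β' = −1/β ≈ -0.6180.
[1] lift (-1,0): star map gives -1.0000; window check -1.2 ≤ -1.0000 < -0.6 is true → IN Λ
[2] lift (-12,-18): star map gives -0.8754; window check -1.2 ≤ -0.8754 < -0.6 is true → IN Λ
[3] lift (-5,9): star map gives -10.5623; window check -1.2 ≤ -10.5623 < -0.6 is false → out
[4] lift (0,2): star map gives -1.2361; window check -1.2 ≤ -1.2361 < -0.6 is false → out
[5] lift (1,2): star map gives -0.2361; window check -1.2 ≤ -0.2361 < -0.6 is false → out
[6] lift (11,20): star map gives -1.3607; window check -1.2 ≤ -1.3607 < -0.6 is false → out
[7] lift (-12,-19): star map gives -0.2574; window check -1.2 ≤ -0.2574 < -0.6 is false → out
[8] lift (-5,-5): star map gives -1.9098; window check -1.2 ≤ -1.9098 < -0.6 is false → out
[9] lift (-24,11): star map gives -30.7984; window check -1.2 ≤ -30.7984 < -0.6 is false → out

1, 2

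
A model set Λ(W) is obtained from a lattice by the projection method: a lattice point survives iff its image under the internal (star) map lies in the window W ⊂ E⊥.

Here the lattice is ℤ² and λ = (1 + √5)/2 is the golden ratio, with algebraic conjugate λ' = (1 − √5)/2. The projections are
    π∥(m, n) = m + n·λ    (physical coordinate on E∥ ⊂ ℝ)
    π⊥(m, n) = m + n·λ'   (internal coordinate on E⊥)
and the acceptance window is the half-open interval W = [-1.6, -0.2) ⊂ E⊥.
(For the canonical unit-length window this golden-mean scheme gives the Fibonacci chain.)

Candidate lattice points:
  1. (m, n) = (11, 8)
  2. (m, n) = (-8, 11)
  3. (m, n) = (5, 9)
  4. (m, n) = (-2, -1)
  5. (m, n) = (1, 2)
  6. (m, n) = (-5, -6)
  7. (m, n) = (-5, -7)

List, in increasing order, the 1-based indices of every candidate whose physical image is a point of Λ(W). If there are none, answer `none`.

3, 4, 5, 6, 7

Numerically λ ≈ 1.618034 and λ' = −1/λ ≈ -0.618034.
candidate 1: (m,n)=(11,8) → π∥ = 11+8·λ ≈ 23.944272, π⊥ = 11+8·λ' ≈ 6.055728 ∉ [-1.6, -0.2) ⇒ out
candidate 2: (m,n)=(-8,11) → π∥ = -8+11·λ ≈ 9.798374, π⊥ = -8+11·λ' ≈ -14.798374 ∉ [-1.6, -0.2) ⇒ out
candidate 3: (m,n)=(5,9) → π∥ = 5+9·λ ≈ 19.562306, π⊥ = 5+9·λ' ≈ -0.562306 ∈ [-1.6, -0.2) ⇒ IN Λ
candidate 4: (m,n)=(-2,-1) → π∥ = -2-1·λ ≈ -3.618034, π⊥ = -2-1·λ' ≈ -1.381966 ∈ [-1.6, -0.2) ⇒ IN Λ
candidate 5: (m,n)=(1,2) → π∥ = 1+2·λ ≈ 4.236068, π⊥ = 1+2·λ' ≈ -0.236068 ∈ [-1.6, -0.2) ⇒ IN Λ
candidate 6: (m,n)=(-5,-6) → π∥ = -5-6·λ ≈ -14.708204, π⊥ = -5-6·λ' ≈ -1.291796 ∈ [-1.6, -0.2) ⇒ IN Λ
candidate 7: (m,n)=(-5,-7) → π∥ = -5-7·λ ≈ -16.326238, π⊥ = -5-7·λ' ≈ -0.673762 ∈ [-1.6, -0.2) ⇒ IN Λ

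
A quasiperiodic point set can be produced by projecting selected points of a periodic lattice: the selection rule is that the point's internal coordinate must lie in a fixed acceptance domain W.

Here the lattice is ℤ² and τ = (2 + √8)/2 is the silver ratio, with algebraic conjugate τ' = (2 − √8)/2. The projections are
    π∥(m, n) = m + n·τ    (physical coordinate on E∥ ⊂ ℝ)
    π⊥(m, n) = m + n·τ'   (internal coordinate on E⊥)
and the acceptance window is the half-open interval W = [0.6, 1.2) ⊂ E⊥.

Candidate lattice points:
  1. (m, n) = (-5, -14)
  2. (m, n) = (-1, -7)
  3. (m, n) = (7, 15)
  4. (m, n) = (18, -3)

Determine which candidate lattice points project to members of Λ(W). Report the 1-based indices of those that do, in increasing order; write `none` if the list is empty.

1, 3

Compute τ' = (2−√8)/2 = -0.41421, so π⊥(m,n) = m -0.41421·n.
#1 (-5,-14): internal coord -5 + (-14)·τ' = +0.79899; +0.79899 ∈ [0.6, 1.2) → IN Λ
#2 (-1,-7): internal coord -1 + (-7)·τ' = +1.89949; +1.89949 ∉ [0.6, 1.2) → out
#3 (7,15): internal coord 7 + (15)·τ' = +0.78680; +0.78680 ∈ [0.6, 1.2) → IN Λ
#4 (18,-3): internal coord 18 + (-3)·τ' = +19.24264; +19.24264 ∉ [0.6, 1.2) → out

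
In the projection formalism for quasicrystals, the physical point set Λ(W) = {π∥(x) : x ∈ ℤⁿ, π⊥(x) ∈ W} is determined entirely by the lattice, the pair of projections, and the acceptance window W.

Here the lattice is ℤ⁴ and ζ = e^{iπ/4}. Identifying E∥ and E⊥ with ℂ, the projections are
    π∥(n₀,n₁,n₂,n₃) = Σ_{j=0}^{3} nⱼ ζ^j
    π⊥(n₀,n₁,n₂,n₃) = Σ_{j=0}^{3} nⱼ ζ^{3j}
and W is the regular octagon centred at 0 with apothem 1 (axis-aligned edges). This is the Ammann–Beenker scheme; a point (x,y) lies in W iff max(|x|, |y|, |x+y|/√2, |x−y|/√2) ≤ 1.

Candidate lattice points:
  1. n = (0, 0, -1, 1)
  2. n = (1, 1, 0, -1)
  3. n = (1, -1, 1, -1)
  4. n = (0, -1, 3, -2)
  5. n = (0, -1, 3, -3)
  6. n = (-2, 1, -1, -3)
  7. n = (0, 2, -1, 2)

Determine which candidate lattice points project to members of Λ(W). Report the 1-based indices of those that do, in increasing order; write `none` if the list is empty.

2

Internal map: ζ^{3j} for j=0..3 gives (1,0), (−√2/2,√2/2), (0,−1), (√2/2,√2/2).
candidate 1: n = (0, 0, -1, 1) → π⊥ ≈ (+0.707107, +1.707107); max(|x|,|y|,|x±y|/√2) = 1.707107 > 1 ⇒ ∉ W
candidate 2: n = (1, 1, 0, -1) → π⊥ ≈ (-0.414214, +0.000000); max(|x|,|y|,|x±y|/√2) = 0.414214 ≤ 1 ⇒ ∈ W
candidate 3: n = (1, -1, 1, -1) → π⊥ ≈ (+1.000000, -2.414214); max(|x|,|y|,|x±y|/√2) = 2.414214 > 1 ⇒ ∉ W
candidate 4: n = (0, -1, 3, -2) → π⊥ ≈ (-0.707107, -5.121320); max(|x|,|y|,|x±y|/√2) = 5.121320 > 1 ⇒ ∉ W
candidate 5: n = (0, -1, 3, -3) → π⊥ ≈ (-1.414214, -5.828427); max(|x|,|y|,|x±y|/√2) = 5.828427 > 1 ⇒ ∉ W
candidate 6: n = (-2, 1, -1, -3) → π⊥ ≈ (-4.828427, -0.414214); max(|x|,|y|,|x±y|/√2) = 4.828427 > 1 ⇒ ∉ W
candidate 7: n = (0, 2, -1, 2) → π⊥ ≈ (+0.000000, +3.828427); max(|x|,|y|,|x±y|/√2) = 3.828427 > 1 ⇒ ∉ W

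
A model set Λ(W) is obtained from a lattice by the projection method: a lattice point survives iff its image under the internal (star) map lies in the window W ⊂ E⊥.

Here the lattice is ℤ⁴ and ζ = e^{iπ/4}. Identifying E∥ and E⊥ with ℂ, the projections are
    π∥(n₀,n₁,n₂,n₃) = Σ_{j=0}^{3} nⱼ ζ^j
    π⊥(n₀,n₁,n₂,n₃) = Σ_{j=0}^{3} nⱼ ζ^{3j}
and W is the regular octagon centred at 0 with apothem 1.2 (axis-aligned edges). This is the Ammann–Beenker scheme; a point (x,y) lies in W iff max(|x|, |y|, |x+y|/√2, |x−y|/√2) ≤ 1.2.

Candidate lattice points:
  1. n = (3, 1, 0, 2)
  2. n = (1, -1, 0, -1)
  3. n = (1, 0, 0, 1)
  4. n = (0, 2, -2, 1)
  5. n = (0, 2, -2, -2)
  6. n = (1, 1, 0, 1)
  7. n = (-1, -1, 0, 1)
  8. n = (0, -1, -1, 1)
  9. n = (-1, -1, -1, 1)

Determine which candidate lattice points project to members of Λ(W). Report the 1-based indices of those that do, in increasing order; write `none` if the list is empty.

π⊥(n) = n₀ + n₁ζ³ + n₂ζ⁶ + n₃ζ⁹ where ζ = e^{iπ/4}.
candidate 1: n = (3, 1, 0, 2) → π⊥ ≈ (+3.7071, +2.1213); max(|x|,|y|,|x±y|/√2) = 4.1213 > 1.2 ⇒ ∉ W
candidate 2: n = (1, -1, 0, -1) → π⊥ ≈ (+1.0000, -1.4142); max(|x|,|y|,|x±y|/√2) = 1.7071 > 1.2 ⇒ ∉ W
candidate 3: n = (1, 0, 0, 1) → π⊥ ≈ (+1.7071, +0.7071); max(|x|,|y|,|x±y|/√2) = 1.7071 > 1.2 ⇒ ∉ W
candidate 4: n = (0, 2, -2, 1) → π⊥ ≈ (-0.7071, +4.1213); max(|x|,|y|,|x±y|/√2) = 4.1213 > 1.2 ⇒ ∉ W
candidate 5: n = (0, 2, -2, -2) → π⊥ ≈ (-2.8284, +2.0000); max(|x|,|y|,|x±y|/√2) = 3.4142 > 1.2 ⇒ ∉ W
candidate 6: n = (1, 1, 0, 1) → π⊥ ≈ (+1.0000, +1.4142); max(|x|,|y|,|x±y|/√2) = 1.7071 > 1.2 ⇒ ∉ W
candidate 7: n = (-1, -1, 0, 1) → π⊥ ≈ (+0.4142, +0.0000); max(|x|,|y|,|x±y|/√2) = 0.4142 ≤ 1.2 ⇒ ∈ W
candidate 8: n = (0, -1, -1, 1) → π⊥ ≈ (+1.4142, +1.0000); max(|x|,|y|,|x±y|/√2) = 1.7071 > 1.2 ⇒ ∉ W
candidate 9: n = (-1, -1, -1, 1) → π⊥ ≈ (+0.4142, +1.0000); max(|x|,|y|,|x±y|/√2) = 1.0000 ≤ 1.2 ⇒ ∈ W

7, 9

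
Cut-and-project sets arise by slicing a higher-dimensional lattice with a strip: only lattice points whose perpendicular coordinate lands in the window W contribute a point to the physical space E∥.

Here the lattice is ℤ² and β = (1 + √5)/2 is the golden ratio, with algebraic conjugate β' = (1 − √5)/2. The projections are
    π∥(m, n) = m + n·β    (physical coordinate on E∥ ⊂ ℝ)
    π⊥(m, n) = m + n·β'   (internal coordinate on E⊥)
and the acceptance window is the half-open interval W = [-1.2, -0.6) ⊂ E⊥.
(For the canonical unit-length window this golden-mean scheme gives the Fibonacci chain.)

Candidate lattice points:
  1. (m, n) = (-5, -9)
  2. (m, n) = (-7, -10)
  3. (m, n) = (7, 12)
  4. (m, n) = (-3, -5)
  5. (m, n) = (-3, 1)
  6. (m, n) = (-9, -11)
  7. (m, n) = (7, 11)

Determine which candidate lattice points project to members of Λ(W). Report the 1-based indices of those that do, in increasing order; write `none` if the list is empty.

β' = (1−√5)/2 ≈ -0.618034.
[1] lift (-5,-9): star map gives 0.562306; window check -1.2 ≤ 0.562306 < -0.6 is false → out
[2] lift (-7,-10): star map gives -0.819660; window check -1.2 ≤ -0.819660 < -0.6 is true → IN Λ
[3] lift (7,12): star map gives -0.416408; window check -1.2 ≤ -0.416408 < -0.6 is false → out
[4] lift (-3,-5): star map gives 0.090170; window check -1.2 ≤ 0.090170 < -0.6 is false → out
[5] lift (-3,1): star map gives -3.618034; window check -1.2 ≤ -3.618034 < -0.6 is false → out
[6] lift (-9,-11): star map gives -2.201626; window check -1.2 ≤ -2.201626 < -0.6 is false → out
[7] lift (7,11): star map gives 0.201626; window check -1.2 ≤ 0.201626 < -0.6 is false → out

2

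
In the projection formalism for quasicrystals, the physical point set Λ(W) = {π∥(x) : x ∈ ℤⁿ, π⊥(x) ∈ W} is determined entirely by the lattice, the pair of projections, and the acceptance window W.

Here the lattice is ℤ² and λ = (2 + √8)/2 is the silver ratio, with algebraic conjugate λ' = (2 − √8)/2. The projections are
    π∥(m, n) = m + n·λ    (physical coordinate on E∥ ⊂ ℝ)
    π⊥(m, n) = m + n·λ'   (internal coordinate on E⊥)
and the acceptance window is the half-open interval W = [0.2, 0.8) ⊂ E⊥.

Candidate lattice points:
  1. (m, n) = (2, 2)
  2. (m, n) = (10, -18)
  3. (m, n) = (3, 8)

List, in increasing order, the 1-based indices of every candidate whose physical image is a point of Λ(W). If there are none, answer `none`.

Numerically λ ≈ 2.4142 and λ' = −1/λ ≈ -0.4142.
candidate 1: (m,n)=(2,2) → π∥ = 2+2·λ ≈ 6.8284, π⊥ = 2+2·λ' ≈ 1.1716 ∉ [0.2, 0.8) ⇒ out
candidate 2: (m,n)=(10,-18) → π∥ = 10-18·λ ≈ -33.4558, π⊥ = 10-18·λ' ≈ 17.4558 ∉ [0.2, 0.8) ⇒ out
candidate 3: (m,n)=(3,8) → π∥ = 3+8·λ ≈ 22.3137, π⊥ = 3+8·λ' ≈ -0.3137 ∉ [0.2, 0.8) ⇒ out

none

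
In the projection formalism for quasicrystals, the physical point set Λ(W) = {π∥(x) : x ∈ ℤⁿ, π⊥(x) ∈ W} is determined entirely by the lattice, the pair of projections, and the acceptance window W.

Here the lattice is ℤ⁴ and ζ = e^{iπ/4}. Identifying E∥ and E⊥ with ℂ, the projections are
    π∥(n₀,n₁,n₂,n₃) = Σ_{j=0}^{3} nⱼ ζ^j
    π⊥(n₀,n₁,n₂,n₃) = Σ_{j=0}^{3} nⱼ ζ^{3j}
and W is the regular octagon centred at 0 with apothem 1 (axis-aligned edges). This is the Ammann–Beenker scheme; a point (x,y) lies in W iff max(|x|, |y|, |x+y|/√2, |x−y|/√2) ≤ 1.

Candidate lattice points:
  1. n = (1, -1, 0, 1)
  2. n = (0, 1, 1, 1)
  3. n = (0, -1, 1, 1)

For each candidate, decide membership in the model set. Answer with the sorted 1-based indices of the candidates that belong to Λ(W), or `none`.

2

Internal map: ζ^{3j} for j=0..3 gives (1,0), (−√2/2,√2/2), (0,−1), (√2/2,√2/2).
#1 (1, -1, 0, 1): internal (2.41421, 0.00000); octagon support 2.41421 vs apothem 1 → ∉ W
#2 (0, 1, 1, 1): internal (0.00000, 0.41421); octagon support 0.41421 vs apothem 1 → ∈ W
#3 (0, -1, 1, 1): internal (1.41421, -1.00000); octagon support 1.70711 vs apothem 1 → ∉ W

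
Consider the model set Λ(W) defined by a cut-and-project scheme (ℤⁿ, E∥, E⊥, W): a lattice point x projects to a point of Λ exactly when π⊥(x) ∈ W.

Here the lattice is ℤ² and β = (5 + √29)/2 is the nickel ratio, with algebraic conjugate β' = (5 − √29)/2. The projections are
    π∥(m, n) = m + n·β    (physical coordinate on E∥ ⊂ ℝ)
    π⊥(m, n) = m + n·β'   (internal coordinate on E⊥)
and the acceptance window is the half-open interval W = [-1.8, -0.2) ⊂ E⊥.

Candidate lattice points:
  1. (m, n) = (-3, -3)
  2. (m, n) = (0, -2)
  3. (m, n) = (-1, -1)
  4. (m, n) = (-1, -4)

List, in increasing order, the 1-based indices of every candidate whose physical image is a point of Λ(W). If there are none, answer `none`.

3, 4

Compute β' = (5−√29)/2 = -0.19258, so π⊥(m,n) = m -0.19258·n.
#1 (-3,-3): internal coord -3 + (-3)·β' = -2.42225; -2.42225 ∉ [-1.8, -0.2) → out
#2 (0,-2): internal coord 0 + (-2)·β' = +0.38516; +0.38516 ∉ [-1.8, -0.2) → out
#3 (-1,-1): internal coord -1 + (-1)·β' = -0.80742; -0.80742 ∈ [-1.8, -0.2) → IN Λ
#4 (-1,-4): internal coord -1 + (-4)·β' = -0.22967; -0.22967 ∈ [-1.8, -0.2) → IN Λ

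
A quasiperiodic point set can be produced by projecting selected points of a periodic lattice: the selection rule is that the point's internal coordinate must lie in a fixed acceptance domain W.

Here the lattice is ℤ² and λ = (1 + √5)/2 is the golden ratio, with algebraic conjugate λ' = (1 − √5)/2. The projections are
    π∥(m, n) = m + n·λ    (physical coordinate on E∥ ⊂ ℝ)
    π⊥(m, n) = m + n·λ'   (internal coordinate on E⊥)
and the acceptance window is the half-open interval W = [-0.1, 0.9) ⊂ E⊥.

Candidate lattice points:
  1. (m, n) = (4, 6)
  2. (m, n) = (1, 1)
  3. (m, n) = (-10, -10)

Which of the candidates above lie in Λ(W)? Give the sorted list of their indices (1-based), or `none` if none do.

Compute λ' = (1−√5)/2 = -0.61803, so π⊥(m,n) = m -0.61803·n.
[1] lift (4,6): star map gives 0.29180; window check -0.1 ≤ 0.29180 < 0.9 is true → IN Λ
[2] lift (1,1): star map gives 0.38197; window check -0.1 ≤ 0.38197 < 0.9 is true → IN Λ
[3] lift (-10,-10): star map gives -3.81966; window check -0.1 ≤ -3.81966 < 0.9 is false → out

1, 2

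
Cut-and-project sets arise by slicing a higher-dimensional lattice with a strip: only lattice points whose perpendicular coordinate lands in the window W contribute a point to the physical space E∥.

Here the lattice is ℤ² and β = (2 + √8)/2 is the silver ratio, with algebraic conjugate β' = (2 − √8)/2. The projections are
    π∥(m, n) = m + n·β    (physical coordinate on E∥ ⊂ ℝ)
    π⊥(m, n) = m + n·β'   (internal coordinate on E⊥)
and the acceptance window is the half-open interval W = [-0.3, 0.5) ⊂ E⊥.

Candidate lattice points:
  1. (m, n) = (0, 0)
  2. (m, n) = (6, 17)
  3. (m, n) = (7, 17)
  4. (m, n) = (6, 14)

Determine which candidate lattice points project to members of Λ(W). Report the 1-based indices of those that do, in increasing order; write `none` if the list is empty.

1, 3, 4

β' = (2−√8)/2 ≈ -0.4142.
candidate 1: (m,n)=(0,0) → π∥ = 0+0·β ≈ 0.0000, π⊥ = 0+0·β' ≈ 0.0000 ∈ [-0.3, 0.5) ⇒ IN Λ
candidate 2: (m,n)=(6,17) → π∥ = 6+17·β ≈ 47.0416, π⊥ = 6+17·β' ≈ -1.0416 ∉ [-0.3, 0.5) ⇒ out
candidate 3: (m,n)=(7,17) → π∥ = 7+17·β ≈ 48.0416, π⊥ = 7+17·β' ≈ -0.0416 ∈ [-0.3, 0.5) ⇒ IN Λ
candidate 4: (m,n)=(6,14) → π∥ = 6+14·β ≈ 39.7990, π⊥ = 6+14·β' ≈ 0.2010 ∈ [-0.3, 0.5) ⇒ IN Λ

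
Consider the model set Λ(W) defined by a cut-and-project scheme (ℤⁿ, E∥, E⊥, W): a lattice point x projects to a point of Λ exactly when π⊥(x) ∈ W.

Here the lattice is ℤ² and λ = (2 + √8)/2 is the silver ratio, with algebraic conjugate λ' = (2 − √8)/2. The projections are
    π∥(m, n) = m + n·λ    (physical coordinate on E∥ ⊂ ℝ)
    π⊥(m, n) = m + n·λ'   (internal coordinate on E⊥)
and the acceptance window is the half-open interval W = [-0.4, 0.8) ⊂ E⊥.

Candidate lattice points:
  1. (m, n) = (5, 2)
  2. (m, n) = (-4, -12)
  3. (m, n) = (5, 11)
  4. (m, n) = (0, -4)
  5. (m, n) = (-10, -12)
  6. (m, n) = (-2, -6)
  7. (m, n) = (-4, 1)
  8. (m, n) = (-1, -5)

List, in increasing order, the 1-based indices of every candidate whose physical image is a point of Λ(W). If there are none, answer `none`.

λ' = (2−√8)/2 ≈ -0.4142.
[1] lift (5,2): star map gives 4.1716; window check -0.4 ≤ 4.1716 < 0.8 is false → out
[2] lift (-4,-12): star map gives 0.9706; window check -0.4 ≤ 0.9706 < 0.8 is false → out
[3] lift (5,11): star map gives 0.4437; window check -0.4 ≤ 0.4437 < 0.8 is true → IN Λ
[4] lift (0,-4): star map gives 1.6569; window check -0.4 ≤ 1.6569 < 0.8 is false → out
[5] lift (-10,-12): star map gives -5.0294; window check -0.4 ≤ -5.0294 < 0.8 is false → out
[6] lift (-2,-6): star map gives 0.4853; window check -0.4 ≤ 0.4853 < 0.8 is true → IN Λ
[7] lift (-4,1): star map gives -4.4142; window check -0.4 ≤ -4.4142 < 0.8 is false → out
[8] lift (-1,-5): star map gives 1.0711; window check -0.4 ≤ 1.0711 < 0.8 is false → out

3, 6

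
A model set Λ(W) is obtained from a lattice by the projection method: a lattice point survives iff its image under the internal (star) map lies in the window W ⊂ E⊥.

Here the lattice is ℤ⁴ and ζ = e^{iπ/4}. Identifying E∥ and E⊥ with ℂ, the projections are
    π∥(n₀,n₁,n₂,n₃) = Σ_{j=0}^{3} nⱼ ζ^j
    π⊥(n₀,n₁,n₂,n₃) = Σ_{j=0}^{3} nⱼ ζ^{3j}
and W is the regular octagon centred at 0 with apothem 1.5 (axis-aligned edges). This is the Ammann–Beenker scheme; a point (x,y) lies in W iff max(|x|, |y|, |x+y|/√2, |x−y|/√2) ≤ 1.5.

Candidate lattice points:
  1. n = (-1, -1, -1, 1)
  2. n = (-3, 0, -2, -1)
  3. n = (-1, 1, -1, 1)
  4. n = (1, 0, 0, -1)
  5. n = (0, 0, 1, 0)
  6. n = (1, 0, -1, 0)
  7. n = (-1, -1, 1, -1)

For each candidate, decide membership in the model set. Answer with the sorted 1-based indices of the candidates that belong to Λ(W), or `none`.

1, 4, 5, 6

With ζ = e^{iπ/4} the internal vectors are ζ^0,ζ^3,ζ^6,ζ^9.
candidate 1: n = (-1, -1, -1, 1) → π⊥ ≈ (+0.4142, +1.0000); max(|x|,|y|,|x±y|/√2) = 1.0000 ≤ 1.5 ⇒ ∈ W
candidate 2: n = (-3, 0, -2, -1) → π⊥ ≈ (-3.7071, +1.2929); max(|x|,|y|,|x±y|/√2) = 3.7071 > 1.5 ⇒ ∉ W
candidate 3: n = (-1, 1, -1, 1) → π⊥ ≈ (-1.0000, +2.4142); max(|x|,|y|,|x±y|/√2) = 2.4142 > 1.5 ⇒ ∉ W
candidate 4: n = (1, 0, 0, -1) → π⊥ ≈ (+0.2929, -0.7071); max(|x|,|y|,|x±y|/√2) = 0.7071 ≤ 1.5 ⇒ ∈ W
candidate 5: n = (0, 0, 1, 0) → π⊥ ≈ (+0.0000, -1.0000); max(|x|,|y|,|x±y|/√2) = 1.0000 ≤ 1.5 ⇒ ∈ W
candidate 6: n = (1, 0, -1, 0) → π⊥ ≈ (+1.0000, +1.0000); max(|x|,|y|,|x±y|/√2) = 1.4142 ≤ 1.5 ⇒ ∈ W
candidate 7: n = (-1, -1, 1, -1) → π⊥ ≈ (-1.0000, -2.4142); max(|x|,|y|,|x±y|/√2) = 2.4142 > 1.5 ⇒ ∉ W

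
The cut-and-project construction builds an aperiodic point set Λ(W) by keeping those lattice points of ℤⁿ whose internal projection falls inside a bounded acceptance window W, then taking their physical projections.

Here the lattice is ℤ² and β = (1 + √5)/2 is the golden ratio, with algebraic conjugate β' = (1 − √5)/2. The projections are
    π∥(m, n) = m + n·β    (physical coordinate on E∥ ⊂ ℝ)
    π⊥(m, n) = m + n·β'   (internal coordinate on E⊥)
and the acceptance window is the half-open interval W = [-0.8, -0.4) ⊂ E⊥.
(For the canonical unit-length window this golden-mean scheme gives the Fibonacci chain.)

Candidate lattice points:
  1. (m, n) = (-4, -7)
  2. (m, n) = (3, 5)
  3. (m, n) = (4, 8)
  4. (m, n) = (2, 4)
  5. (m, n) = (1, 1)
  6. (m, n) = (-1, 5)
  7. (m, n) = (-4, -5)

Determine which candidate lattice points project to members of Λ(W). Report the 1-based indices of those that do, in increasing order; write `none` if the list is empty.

β' = (1−√5)/2 ≈ -0.6180.
candidate 1: (m,n)=(-4,-7) → π∥ = -4-7·β ≈ -15.3262, π⊥ = -4-7·β' ≈ 0.3262 ∉ [-0.8, -0.4) ⇒ out
candidate 2: (m,n)=(3,5) → π∥ = 3+5·β ≈ 11.0902, π⊥ = 3+5·β' ≈ -0.0902 ∉ [-0.8, -0.4) ⇒ out
candidate 3: (m,n)=(4,8) → π∥ = 4+8·β ≈ 16.9443, π⊥ = 4+8·β' ≈ -0.9443 ∉ [-0.8, -0.4) ⇒ out
candidate 4: (m,n)=(2,4) → π∥ = 2+4·β ≈ 8.4721, π⊥ = 2+4·β' ≈ -0.4721 ∈ [-0.8, -0.4) ⇒ IN Λ
candidate 5: (m,n)=(1,1) → π∥ = 1+1·β ≈ 2.6180, π⊥ = 1+1·β' ≈ 0.3820 ∉ [-0.8, -0.4) ⇒ out
candidate 6: (m,n)=(-1,5) → π∥ = -1+5·β ≈ 7.0902, π⊥ = -1+5·β' ≈ -4.0902 ∉ [-0.8, -0.4) ⇒ out
candidate 7: (m,n)=(-4,-5) → π∥ = -4-5·β ≈ -12.0902, π⊥ = -4-5·β' ≈ -0.9098 ∉ [-0.8, -0.4) ⇒ out

4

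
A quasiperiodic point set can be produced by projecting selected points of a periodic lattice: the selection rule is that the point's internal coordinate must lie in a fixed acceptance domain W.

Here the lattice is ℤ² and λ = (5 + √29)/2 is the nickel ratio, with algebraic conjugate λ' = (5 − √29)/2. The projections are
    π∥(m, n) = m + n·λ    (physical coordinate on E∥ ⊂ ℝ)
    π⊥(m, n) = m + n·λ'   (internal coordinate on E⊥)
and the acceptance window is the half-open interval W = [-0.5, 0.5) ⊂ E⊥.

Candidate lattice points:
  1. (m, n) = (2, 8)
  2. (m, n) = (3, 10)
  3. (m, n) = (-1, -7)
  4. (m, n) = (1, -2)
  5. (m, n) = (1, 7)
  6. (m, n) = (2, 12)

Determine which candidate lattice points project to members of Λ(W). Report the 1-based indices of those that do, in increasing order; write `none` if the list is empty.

Compute λ' = (5−√29)/2 = -0.19258, so π⊥(m,n) = m -0.19258·n.
#1 (2,8): internal coord 2 + (8)·λ' = +0.45934; +0.45934 ∈ [-0.5, 0.5) → IN Λ
#2 (3,10): internal coord 3 + (10)·λ' = +1.07418; +1.07418 ∉ [-0.5, 0.5) → out
#3 (-1,-7): internal coord -1 + (-7)·λ' = +0.34808; +0.34808 ∈ [-0.5, 0.5) → IN Λ
#4 (1,-2): internal coord 1 + (-2)·λ' = +1.38516; +1.38516 ∉ [-0.5, 0.5) → out
#5 (1,7): internal coord 1 + (7)·λ' = -0.34808; -0.34808 ∈ [-0.5, 0.5) → IN Λ
#6 (2,12): internal coord 2 + (12)·λ' = -0.31099; -0.31099 ∈ [-0.5, 0.5) → IN Λ

1, 3, 5, 6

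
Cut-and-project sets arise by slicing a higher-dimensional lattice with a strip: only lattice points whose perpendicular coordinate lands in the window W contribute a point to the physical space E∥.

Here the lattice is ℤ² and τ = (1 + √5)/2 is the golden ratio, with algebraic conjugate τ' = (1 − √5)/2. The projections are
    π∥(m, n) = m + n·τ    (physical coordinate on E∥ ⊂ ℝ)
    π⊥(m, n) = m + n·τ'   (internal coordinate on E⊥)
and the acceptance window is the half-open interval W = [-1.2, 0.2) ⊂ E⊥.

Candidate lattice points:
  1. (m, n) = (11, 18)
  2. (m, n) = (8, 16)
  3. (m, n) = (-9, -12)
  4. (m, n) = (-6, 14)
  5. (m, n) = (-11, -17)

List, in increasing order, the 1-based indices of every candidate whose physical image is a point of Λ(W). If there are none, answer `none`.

1, 5

Numerically τ ≈ 1.61803 and τ' = −1/τ ≈ -0.61803.
candidate 1: (m,n)=(11,18) → π∥ = 11+18·τ ≈ 40.12461, π⊥ = 11+18·τ' ≈ -0.12461 ∈ [-1.2, 0.2) ⇒ IN Λ
candidate 2: (m,n)=(8,16) → π∥ = 8+16·τ ≈ 33.88854, π⊥ = 8+16·τ' ≈ -1.88854 ∉ [-1.2, 0.2) ⇒ out
candidate 3: (m,n)=(-9,-12) → π∥ = -9-12·τ ≈ -28.41641, π⊥ = -9-12·τ' ≈ -1.58359 ∉ [-1.2, 0.2) ⇒ out
candidate 4: (m,n)=(-6,14) → π∥ = -6+14·τ ≈ 16.65248, π⊥ = -6+14·τ' ≈ -14.65248 ∉ [-1.2, 0.2) ⇒ out
candidate 5: (m,n)=(-11,-17) → π∥ = -11-17·τ ≈ -38.50658, π⊥ = -11-17·τ' ≈ -0.49342 ∈ [-1.2, 0.2) ⇒ IN Λ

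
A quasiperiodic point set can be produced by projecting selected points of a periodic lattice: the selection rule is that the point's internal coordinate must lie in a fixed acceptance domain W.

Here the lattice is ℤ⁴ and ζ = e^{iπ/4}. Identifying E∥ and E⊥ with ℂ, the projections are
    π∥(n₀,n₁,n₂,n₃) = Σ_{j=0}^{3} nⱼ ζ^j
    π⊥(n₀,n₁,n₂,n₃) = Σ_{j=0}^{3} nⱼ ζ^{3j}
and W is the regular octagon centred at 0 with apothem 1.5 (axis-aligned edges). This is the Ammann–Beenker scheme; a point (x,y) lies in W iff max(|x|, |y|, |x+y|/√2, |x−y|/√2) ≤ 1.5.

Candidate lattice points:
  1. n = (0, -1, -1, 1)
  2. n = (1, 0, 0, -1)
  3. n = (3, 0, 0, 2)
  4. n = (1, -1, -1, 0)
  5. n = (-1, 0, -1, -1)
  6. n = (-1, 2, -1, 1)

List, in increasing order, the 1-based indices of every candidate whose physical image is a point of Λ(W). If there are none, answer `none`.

2

Internal map: ζ^{3j} for j=0..3 gives (1,0), (−√2/2,√2/2), (0,−1), (√2/2,√2/2).
candidate 1: n = (0, -1, -1, 1) → π⊥ ≈ (+1.414214, +1.000000); max(|x|,|y|,|x±y|/√2) = 1.707107 > 1.5 ⇒ ∉ W
candidate 2: n = (1, 0, 0, -1) → π⊥ ≈ (+0.292893, -0.707107); max(|x|,|y|,|x±y|/√2) = 0.707107 ≤ 1.5 ⇒ ∈ W
candidate 3: n = (3, 0, 0, 2) → π⊥ ≈ (+4.414214, +1.414214); max(|x|,|y|,|x±y|/√2) = 4.414214 > 1.5 ⇒ ∉ W
candidate 4: n = (1, -1, -1, 0) → π⊥ ≈ (+1.707107, +0.292893); max(|x|,|y|,|x±y|/√2) = 1.707107 > 1.5 ⇒ ∉ W
candidate 5: n = (-1, 0, -1, -1) → π⊥ ≈ (-1.707107, +0.292893); max(|x|,|y|,|x±y|/√2) = 1.707107 > 1.5 ⇒ ∉ W
candidate 6: n = (-1, 2, -1, 1) → π⊥ ≈ (-1.707107, +3.121320); max(|x|,|y|,|x±y|/√2) = 3.414214 > 1.5 ⇒ ∉ W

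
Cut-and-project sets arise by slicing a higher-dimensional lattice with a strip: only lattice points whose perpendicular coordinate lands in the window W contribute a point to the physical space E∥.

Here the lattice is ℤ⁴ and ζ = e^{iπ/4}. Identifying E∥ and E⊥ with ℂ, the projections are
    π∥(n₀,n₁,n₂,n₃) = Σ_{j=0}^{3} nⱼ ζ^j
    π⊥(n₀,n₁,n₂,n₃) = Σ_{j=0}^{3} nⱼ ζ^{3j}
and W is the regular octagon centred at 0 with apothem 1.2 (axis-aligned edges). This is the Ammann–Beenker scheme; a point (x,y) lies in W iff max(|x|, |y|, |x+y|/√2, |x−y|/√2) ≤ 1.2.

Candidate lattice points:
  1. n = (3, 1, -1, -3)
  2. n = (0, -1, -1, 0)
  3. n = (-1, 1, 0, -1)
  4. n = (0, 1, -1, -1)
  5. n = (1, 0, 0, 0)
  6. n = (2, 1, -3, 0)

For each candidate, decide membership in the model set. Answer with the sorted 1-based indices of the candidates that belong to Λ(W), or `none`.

π⊥(n) = n₀ + n₁ζ³ + n₂ζ⁶ + n₃ζ⁹ where ζ = e^{iπ/4}.
candidate 1: n = (3, 1, -1, -3) → π⊥ ≈ (+0.171573, -0.414214); max(|x|,|y|,|x±y|/√2) = 0.414214 ≤ 1.2 ⇒ ∈ W
candidate 2: n = (0, -1, -1, 0) → π⊥ ≈ (+0.707107, +0.292893); max(|x|,|y|,|x±y|/√2) = 0.707107 ≤ 1.2 ⇒ ∈ W
candidate 3: n = (-1, 1, 0, -1) → π⊥ ≈ (-2.414214, +0.000000); max(|x|,|y|,|x±y|/√2) = 2.414214 > 1.2 ⇒ ∉ W
candidate 4: n = (0, 1, -1, -1) → π⊥ ≈ (-1.414214, +1.000000); max(|x|,|y|,|x±y|/√2) = 1.707107 > 1.2 ⇒ ∉ W
candidate 5: n = (1, 0, 0, 0) → π⊥ ≈ (+1.000000, +0.000000); max(|x|,|y|,|x±y|/√2) = 1.000000 ≤ 1.2 ⇒ ∈ W
candidate 6: n = (2, 1, -3, 0) → π⊥ ≈ (+1.292893, +3.707107); max(|x|,|y|,|x±y|/√2) = 3.707107 > 1.2 ⇒ ∉ W

1, 2, 5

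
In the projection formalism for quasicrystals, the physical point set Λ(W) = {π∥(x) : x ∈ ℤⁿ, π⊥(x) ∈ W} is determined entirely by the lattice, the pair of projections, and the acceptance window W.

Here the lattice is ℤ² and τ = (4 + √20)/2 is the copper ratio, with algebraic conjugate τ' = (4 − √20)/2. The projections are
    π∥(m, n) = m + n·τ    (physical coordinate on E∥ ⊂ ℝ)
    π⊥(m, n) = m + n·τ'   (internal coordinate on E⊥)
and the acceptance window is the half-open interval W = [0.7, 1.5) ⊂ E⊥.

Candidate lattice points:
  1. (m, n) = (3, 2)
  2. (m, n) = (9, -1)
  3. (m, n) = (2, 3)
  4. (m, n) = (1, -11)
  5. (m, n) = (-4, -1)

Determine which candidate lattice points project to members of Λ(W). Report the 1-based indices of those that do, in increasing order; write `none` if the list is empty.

3

Numerically τ ≈ 4.236068 and τ' = −1/τ ≈ -0.236068.
candidate 1: (m,n)=(3,2) → π∥ = 3+2·τ ≈ 11.472136, π⊥ = 3+2·τ' ≈ 2.527864 ∉ [0.7, 1.5) ⇒ out
candidate 2: (m,n)=(9,-1) → π∥ = 9-1·τ ≈ 4.763932, π⊥ = 9-1·τ' ≈ 9.236068 ∉ [0.7, 1.5) ⇒ out
candidate 3: (m,n)=(2,3) → π∥ = 2+3·τ ≈ 14.708204, π⊥ = 2+3·τ' ≈ 1.291796 ∈ [0.7, 1.5) ⇒ IN Λ
candidate 4: (m,n)=(1,-11) → π∥ = 1-11·τ ≈ -45.596748, π⊥ = 1-11·τ' ≈ 3.596748 ∉ [0.7, 1.5) ⇒ out
candidate 5: (m,n)=(-4,-1) → π∥ = -4-1·τ ≈ -8.236068, π⊥ = -4-1·τ' ≈ -3.763932 ∉ [0.7, 1.5) ⇒ out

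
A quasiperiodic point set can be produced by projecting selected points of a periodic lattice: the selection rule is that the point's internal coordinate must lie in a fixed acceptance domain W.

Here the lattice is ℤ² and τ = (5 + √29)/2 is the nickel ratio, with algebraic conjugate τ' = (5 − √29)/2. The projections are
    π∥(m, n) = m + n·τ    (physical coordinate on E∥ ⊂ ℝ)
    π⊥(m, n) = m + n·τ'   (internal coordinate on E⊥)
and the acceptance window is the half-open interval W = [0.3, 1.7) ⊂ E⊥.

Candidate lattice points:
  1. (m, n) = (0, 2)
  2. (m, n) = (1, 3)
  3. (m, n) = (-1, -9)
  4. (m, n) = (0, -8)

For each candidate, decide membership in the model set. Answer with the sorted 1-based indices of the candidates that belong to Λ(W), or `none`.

τ' = (5−√29)/2 ≈ -0.1926.
[1] lift (0,2): star map gives -0.3852; window check 0.3 ≤ -0.3852 < 1.7 is false → out
[2] lift (1,3): star map gives 0.4223; window check 0.3 ≤ 0.4223 < 1.7 is true → IN Λ
[3] lift (-1,-9): star map gives 0.7332; window check 0.3 ≤ 0.7332 < 1.7 is true → IN Λ
[4] lift (0,-8): star map gives 1.5407; window check 0.3 ≤ 1.5407 < 1.7 is true → IN Λ

2, 3, 4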